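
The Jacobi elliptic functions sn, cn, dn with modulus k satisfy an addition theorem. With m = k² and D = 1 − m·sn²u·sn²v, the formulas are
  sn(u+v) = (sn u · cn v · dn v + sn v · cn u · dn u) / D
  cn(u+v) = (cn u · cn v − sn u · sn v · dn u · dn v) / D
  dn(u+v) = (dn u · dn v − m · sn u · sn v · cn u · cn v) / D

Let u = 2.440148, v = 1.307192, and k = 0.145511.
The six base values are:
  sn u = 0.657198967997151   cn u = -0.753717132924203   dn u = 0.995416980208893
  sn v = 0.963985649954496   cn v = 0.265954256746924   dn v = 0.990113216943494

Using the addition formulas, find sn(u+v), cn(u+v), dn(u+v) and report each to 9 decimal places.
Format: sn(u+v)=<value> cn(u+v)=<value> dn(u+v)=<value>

m = k² = 0.021173451121
D = 1 − m·sn²u·sn²v = 0.9915018080918065
sn(u+v) = (sn u·cn v·dn v + sn v·cn u·dn u)/D = -0.550185801069586/0.9915018080918065 = -0.5549014601682324
cn(u+v) = (cn u·cn v − sn u·sn v·dn u·dn v)/D = -0.8248463006831876/0.9915018080918065 = -0.8319160832098172
dn(u+v) = (dn u·dn v − m·sn u·sn v·cn u·cn v)/D = 0.9882644070791059/0.9915018080918065 = 0.9967348511255555

sn(u+v)=-0.554901460 cn(u+v)=-0.831916083 dn(u+v)=0.996734851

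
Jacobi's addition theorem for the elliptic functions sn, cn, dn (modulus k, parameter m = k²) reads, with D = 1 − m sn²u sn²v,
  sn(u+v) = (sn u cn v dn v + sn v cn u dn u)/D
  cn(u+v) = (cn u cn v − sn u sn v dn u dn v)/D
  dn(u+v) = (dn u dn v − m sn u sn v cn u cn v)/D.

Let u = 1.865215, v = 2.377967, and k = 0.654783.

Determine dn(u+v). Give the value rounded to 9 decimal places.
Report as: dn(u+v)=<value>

sn u = 0.9987088253267578, cn u = -0.05080041549483256, dn u = 0.756548522309734
sn v = 0.9010757325683198, cn v = -0.4336617624099062, dn v = 0.8073966160863797
m = k² = 0.428740777089
D = 1 − m·sn²u·sn²v = 0.6527876587710659
dn(u+v) = (dn u·dn v − m·sn u·sn v·cn u·cn v)/D = 0.6023348256155156/0.6527876587710659 = 0.9227117233641755

dn(u+v)=0.922711723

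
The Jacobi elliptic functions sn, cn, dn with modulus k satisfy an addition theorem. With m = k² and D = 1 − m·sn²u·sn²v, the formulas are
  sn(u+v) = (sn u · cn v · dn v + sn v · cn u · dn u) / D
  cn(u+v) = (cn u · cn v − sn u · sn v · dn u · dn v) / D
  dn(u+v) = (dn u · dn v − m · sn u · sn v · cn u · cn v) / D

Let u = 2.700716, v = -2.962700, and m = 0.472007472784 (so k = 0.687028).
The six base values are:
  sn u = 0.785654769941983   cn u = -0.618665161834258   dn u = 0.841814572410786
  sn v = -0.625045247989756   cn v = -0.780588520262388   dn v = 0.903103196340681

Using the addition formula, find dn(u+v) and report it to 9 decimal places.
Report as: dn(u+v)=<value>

m = k² = 0.472007472784
D = 1 − m·sn²u·sn²v = 0.886175620096568
dn(u+v) = (dn u·dn v − m·sn u·sn v·cn u·cn v)/D = 0.8721814622767547/0.886175620096568 = 0.9842083696476683

dn(u+v)=0.984208370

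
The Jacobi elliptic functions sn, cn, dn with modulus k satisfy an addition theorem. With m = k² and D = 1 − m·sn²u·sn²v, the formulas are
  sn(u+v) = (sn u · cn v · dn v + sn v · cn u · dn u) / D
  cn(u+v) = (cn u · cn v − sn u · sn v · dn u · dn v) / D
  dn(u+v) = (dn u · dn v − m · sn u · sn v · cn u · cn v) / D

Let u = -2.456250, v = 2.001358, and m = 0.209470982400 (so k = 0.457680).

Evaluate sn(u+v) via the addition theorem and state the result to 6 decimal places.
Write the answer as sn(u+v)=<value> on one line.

sn(u+v)=-0.436536

sn u = -0.7531043402485377, cn u = -0.657901096441414, dn u = 0.9387199528830724
sn v = 0.9551188898986688, cn v = -0.2962227306584263, dn v = 0.8993940502953159
m = k² = 0.2094709824
D = 1 − m·sn²u·sn²v = 0.891620026774995
sn(u+v) = (sn u·cn v·dn v + sn v·cn u·dn u)/D = -0.3892242085251527/0.891620026774995 = -0.4365359646900074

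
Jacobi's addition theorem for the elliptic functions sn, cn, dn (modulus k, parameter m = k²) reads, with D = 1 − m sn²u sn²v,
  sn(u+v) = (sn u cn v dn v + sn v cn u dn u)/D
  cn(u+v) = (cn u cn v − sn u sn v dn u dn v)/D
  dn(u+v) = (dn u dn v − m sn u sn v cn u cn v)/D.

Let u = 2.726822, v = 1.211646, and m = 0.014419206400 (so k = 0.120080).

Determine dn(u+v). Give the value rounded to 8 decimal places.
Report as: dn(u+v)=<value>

sn u = 0.4132397029149663, cn u = -0.9106222860960248, dn u = 0.9987680784996843
sn v = 0.9350727852503536, cn v = 0.3544557606869243, dn v = 0.9936762081448852
m = k² = 0.0144192064
D = 1 − m·sn²u·sn²v = 0.9978470384471137
dn(u+v) = (dn u·dn v − m·sn u·sn v·cn u·cn v)/D = 0.9942504888048371/0.9978470384471137 = 0.9963956904177681

dn(u+v)=0.99639569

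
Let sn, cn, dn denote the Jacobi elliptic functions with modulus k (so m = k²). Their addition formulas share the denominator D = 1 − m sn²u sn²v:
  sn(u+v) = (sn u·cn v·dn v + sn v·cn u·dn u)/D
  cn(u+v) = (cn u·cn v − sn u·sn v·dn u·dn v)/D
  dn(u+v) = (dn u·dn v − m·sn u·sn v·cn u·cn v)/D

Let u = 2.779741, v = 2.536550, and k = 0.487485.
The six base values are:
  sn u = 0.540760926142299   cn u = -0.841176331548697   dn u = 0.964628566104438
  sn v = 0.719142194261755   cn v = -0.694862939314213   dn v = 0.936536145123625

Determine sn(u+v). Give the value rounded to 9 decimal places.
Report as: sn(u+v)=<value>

m = k² = 0.237641625225
D = 1 − m·sn²u·sn²v = 0.9640612752984014
sn(u+v) = (sn u·cn v·dn v + sn v·cn u·dn u)/D = -0.9354361974538253/0.9640612752984014 = -0.970307823187156

sn(u+v)=-0.970307823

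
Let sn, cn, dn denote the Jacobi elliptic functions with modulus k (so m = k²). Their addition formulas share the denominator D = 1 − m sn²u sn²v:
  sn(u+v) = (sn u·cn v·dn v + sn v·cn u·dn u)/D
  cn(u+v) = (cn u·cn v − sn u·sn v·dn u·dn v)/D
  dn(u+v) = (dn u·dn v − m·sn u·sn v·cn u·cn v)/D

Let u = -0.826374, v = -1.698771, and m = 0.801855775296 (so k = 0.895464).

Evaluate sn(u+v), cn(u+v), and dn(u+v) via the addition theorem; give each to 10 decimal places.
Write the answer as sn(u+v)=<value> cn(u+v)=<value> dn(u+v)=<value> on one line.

sn u = -0.6900057048157816, cn u = 0.7238039287829795, dn u = 0.7862761300134919
sn v = -0.966118001785006, cn v = 0.258100768357917, dn v = 0.5015582262758474
m = k² = 0.801855775296
D = 1 − m·sn²u·sn²v = 0.6436621353114292
sn(u+v) = (sn u·cn v·dn v + sn v·cn u·dn u)/D = -0.6391501837821031/0.6436621353114292 = -0.9929901864941254
cn(u+v) = (cn u·cn v − sn u·sn v·dn u·dn v)/D = -0.07607882100146174/0.6436621353114292 = -0.1181968253649903
dn(u+v) = (dn u·dn v − m·sn u·sn v·cn u·cn v)/D = 0.2945037694770979/0.6436621353114292 = 0.4575440333065504

sn(u+v)=-0.9929901865 cn(u+v)=-0.1181968254 dn(u+v)=0.4575440333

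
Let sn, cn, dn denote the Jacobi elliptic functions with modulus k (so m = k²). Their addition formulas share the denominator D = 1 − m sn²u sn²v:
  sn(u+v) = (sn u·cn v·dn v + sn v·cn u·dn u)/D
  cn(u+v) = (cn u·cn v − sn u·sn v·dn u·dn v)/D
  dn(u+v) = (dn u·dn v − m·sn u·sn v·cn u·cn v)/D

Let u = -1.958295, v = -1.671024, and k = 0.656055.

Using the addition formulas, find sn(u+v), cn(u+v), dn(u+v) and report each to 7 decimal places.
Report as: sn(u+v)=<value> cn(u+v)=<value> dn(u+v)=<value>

sn(u+v)=0.0308767 cn(u+v)=-0.9995232 dn(u+v)=0.9997948

sn u = -0.9927756561771247, cn u = -0.1199854012039778, dn u = 0.7588070944505302
sn v = -0.9953124159911328, cn v = 0.09671191536669244, dn v = 0.7573754209571137
m = k² = 0.430408163025
D = 1 − m·sn²u·sn²v = 0.5797559420327747
sn(u+v) = (sn u·cn v·dn v + sn v·cn u·dn u)/D = 0.01790092449529593/0.5797559420327747 = 0.03087665549839929
cn(u+v) = (cn u·cn v − sn u·sn v·dn u·dn v)/D = -0.5794795157937196/0.5797559420327747 = -0.9995232024046431
dn(u+v) = (dn u·dn v − m·sn u·sn v·cn u·cn v)/D = 0.579636982082094/0.5797559420327747 = 0.9997948102950639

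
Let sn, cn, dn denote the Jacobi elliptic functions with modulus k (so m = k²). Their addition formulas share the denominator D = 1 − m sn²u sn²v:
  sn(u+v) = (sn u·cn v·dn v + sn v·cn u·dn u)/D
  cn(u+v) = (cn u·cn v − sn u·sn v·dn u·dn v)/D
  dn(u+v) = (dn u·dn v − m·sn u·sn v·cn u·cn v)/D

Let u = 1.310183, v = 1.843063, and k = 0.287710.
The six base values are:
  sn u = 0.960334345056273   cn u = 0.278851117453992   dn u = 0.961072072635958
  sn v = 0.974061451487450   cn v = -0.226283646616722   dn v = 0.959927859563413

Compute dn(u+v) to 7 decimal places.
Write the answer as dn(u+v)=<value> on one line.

m = k² = 0.0827770441
D = 1 − m·sn²u·sn²v = 0.9275684883295526
dn(u+v) = (dn u·dn v − m·sn u·sn v·cn u·cn v)/D = 0.9274457543731456/0.9275684883295526 = 0.9998676820548011

dn(u+v)=0.9998677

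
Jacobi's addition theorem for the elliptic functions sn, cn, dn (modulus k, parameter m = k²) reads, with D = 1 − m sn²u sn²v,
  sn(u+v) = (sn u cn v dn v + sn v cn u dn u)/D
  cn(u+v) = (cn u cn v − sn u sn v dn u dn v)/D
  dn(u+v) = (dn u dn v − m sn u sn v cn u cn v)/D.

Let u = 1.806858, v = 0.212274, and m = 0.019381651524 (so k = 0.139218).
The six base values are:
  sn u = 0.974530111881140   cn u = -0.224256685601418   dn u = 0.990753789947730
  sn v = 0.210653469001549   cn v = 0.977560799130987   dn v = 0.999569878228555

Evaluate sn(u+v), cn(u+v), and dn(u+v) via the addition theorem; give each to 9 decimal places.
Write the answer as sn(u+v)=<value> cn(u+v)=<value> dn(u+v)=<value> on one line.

sn(u+v)=0.906189201 cn(u+v)=-0.422872478 dn(u+v)=0.992010180

m = k² = 0.019381651524
D = 1 − m·sn²u·sn²v = 0.9991831947182854
sn(u+v) = (sn u·cn v·dn v + sn v·cn u·dn u)/D = 0.9054490204371784/0.9991831947182854 = 0.9061892005624305
cn(u+v) = (cn u·cn v − sn u·sn v·dn u·dn v)/D = -0.4225270736849807/0.9991831947182854 = -0.4228724781586324
dn(u+v) = (dn u·dn v − m·sn u·sn v·cn u·cn v)/D = 0.9911999009124998/0.9991831947182854 = 0.9920101800670933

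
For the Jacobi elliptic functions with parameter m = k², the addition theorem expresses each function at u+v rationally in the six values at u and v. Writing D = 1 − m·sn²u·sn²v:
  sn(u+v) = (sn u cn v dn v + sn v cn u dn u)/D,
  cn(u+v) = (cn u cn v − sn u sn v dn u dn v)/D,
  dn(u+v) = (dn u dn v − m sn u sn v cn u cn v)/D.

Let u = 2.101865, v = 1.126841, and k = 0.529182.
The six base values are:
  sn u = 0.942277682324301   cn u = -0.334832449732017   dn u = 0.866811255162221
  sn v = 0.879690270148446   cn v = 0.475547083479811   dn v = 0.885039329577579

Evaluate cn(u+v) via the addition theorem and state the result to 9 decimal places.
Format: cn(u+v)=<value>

cn(u+v)=-0.984582228

m = k² = 0.280033589124
D = 1 − m·sn²u·sn²v = 0.8075900557652839
cn(u+v) = (cn u·cn v − sn u·sn v·dn u·dn v)/D = -0.7951388163102903/0.8075900557652839 = -0.9845822278690707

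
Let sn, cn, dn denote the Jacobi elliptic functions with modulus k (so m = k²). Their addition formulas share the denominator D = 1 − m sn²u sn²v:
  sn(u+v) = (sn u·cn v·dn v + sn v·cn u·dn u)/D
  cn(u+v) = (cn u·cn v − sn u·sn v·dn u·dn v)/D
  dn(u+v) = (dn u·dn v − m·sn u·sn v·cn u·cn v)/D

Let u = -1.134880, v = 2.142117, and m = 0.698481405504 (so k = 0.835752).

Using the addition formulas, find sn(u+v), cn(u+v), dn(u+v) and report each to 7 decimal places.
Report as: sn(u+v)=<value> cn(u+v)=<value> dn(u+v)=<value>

sn u = -0.8438043176499657, cn u = 0.5366509792362963, dn u = 0.7089973479767419
sn v = 0.9992818141448732, cn v = -0.03789268952358818, dn v = 0.5500195570674152
m = k² = 0.698481405504
D = 1 − m·sn²u·sn²v = 0.5033913232676241
sn(u+v) = (sn u·cn v·dn v + sn v·cn u·dn u)/D = 0.3977971963368273/0.5033913232676241 = 0.7902345113035281
cn(u+v) = (cn u·cn v − sn u·sn v·dn u·dn v)/D = 0.3084804935934999/0.5033913232676241 = 0.6128045505255931
dn(u+v) = (dn u·dn v − m·sn u·sn v·cn u·cn v)/D = 0.3779858517291479/0.5033913232676241 = 0.7508787582502582

sn(u+v)=0.7902345 cn(u+v)=0.6128046 dn(u+v)=0.7508788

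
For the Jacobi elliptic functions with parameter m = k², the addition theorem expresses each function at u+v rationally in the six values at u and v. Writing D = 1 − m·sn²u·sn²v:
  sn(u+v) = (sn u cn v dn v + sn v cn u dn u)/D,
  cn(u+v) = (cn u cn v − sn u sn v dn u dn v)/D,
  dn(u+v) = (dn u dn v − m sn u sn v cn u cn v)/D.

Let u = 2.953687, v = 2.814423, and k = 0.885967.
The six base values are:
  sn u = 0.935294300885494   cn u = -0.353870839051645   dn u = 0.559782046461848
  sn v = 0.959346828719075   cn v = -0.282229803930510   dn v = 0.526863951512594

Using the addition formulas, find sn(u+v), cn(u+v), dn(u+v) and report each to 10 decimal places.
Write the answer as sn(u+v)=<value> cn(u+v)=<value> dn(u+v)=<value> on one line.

m = k² = 0.784937525089
D = 1 − m·sn²u·sn²v = 0.3680496536027522
sn(u+v) = (sn u·cn v·dn v + sn v·cn u·dn u)/D = -0.3291127188895613/0.3680496536027522 = -0.8942073866065451
cn(u+v) = (cn u·cn v − sn u·sn v·dn u·dn v)/D = -0.1647585074654008/0.3680496536027522 = -0.4476529344685375
dn(u+v) = (dn u·dn v − m·sn u·sn v·cn u·cn v)/D = 0.2245882829458483/0.3680496536027522 = 0.6102119122988053

sn(u+v)=-0.8942073866 cn(u+v)=-0.4476529345 dn(u+v)=0.6102119123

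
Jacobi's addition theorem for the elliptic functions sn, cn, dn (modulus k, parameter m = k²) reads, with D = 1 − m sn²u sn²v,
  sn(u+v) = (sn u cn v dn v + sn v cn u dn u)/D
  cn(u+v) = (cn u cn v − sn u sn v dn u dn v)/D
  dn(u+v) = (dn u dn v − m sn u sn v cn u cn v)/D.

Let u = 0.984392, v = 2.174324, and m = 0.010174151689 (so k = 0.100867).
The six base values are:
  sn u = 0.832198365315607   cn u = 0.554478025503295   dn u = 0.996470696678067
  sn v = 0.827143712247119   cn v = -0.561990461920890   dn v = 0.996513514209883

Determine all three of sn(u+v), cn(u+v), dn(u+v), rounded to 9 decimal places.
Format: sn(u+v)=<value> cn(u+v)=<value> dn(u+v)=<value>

sn(u+v)=-0.009086404 cn(u+v)=-0.999958718 dn(u+v)=0.999999580

m = k² = 0.010174151689
D = 1 − m·sn²u·sn²v = 0.9951792582080004
sn(u+v) = (sn u·cn v·dn v + sn v·cn u·dn u)/D = -0.009042600397959155/0.9951792582080004 = -0.009086403603549764
cn(u+v) = (cn u·cn v − sn u·sn v·dn u·dn v)/D = -0.9951381750015767/0.9951792582080004 = -0.999958717782666
dn(u+v) = (dn u·dn v − m·sn u·sn v·cn u·cn v)/D = 0.9951788402297663/0.9951792582080004 = 0.9999995799970401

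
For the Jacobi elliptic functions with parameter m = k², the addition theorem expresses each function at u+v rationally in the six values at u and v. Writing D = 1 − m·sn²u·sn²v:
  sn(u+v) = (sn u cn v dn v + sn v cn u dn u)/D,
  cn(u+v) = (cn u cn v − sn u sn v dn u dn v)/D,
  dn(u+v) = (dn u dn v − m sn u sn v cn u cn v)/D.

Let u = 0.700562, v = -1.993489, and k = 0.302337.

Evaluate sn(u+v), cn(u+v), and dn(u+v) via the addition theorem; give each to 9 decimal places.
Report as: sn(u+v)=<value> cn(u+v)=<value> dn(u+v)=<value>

sn u = 0.6410159573040323, cn u = 0.7675275516107516, dn u = 0.981040497957627
sn v = -0.9331846367104834, cn v = -0.3593973202564581, dn v = 0.9593743482596107
m = k² = 0.091407661569
D = 1 − m·sn²u·sn²v = 0.967291890646777
sn(u+v) = (sn u·cn v·dn v + sn v·cn u·dn u)/D = -0.9236853757241229/0.967291890646777 = -0.9549189698122077
cn(u+v) = (cn u·cn v − sn u·sn v·dn u·dn v)/D = 0.2871566269205749/0.967291890646777 = 0.2968665711945217
dn(u+v) = (dn u·dn v − m·sn u·sn v·cn u·cn v)/D = 0.9261020849555969/0.967291890646777 = 0.9574173979028827

sn(u+v)=-0.954918970 cn(u+v)=0.296866571 dn(u+v)=0.957417398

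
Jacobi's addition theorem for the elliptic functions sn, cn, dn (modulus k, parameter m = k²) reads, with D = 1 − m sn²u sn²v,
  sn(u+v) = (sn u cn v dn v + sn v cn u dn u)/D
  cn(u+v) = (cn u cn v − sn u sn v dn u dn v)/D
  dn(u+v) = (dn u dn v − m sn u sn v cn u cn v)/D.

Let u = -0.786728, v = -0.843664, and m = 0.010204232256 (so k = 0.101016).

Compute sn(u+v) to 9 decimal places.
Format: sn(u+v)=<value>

sn(u+v)=-0.998472374

sn u = -0.7075298521042833, cn u = 0.7066834569885522, dn u = 0.9974426182615817
sn v = -0.7464949800372533, cn v = 0.6653910465126359, dn v = 0.9971527681614118
m = k² = 0.010204232256
D = 1 − m·sn²u·sn²v = 0.9971534182890088
sn(u+v) = (sn u·cn v·dn v + sn v·cn u·dn u)/D = -0.9956301405265787/0.9971534182890088 = -0.998472373724553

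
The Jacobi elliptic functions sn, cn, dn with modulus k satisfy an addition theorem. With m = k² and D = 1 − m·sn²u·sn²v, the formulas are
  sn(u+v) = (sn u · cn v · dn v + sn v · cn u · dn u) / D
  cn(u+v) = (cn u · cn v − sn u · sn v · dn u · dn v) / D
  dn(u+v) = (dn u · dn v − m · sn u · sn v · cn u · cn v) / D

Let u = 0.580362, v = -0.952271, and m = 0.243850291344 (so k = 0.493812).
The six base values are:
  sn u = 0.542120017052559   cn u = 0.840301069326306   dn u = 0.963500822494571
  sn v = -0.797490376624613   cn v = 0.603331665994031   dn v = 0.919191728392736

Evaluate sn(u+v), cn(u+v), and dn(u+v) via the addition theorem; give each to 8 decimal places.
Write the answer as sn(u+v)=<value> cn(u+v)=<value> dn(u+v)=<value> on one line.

sn(u+v)=-0.36150211 cn(u+v)=0.93237129 dn(u+v)=0.98393736

m = k² = 0.243850291344
D = 1 − m·sn²u·sn²v = 0.9544209711308801
sn(u+v) = (sn u·cn v·dn v + sn v·cn u·dn u)/D = -0.3450251976299022/0.9544209711308801 = -0.3615021128685874
cn(u+v) = (cn u·cn v − sn u·sn v·dn u·dn v)/D = 0.8898747120437007/0.9544209711308801 = 0.9323712899867451
dn(u+v) = (dn u·dn v − m·sn u·sn v·cn u·cn v)/D = 0.9390904479240996/0.9544209711308801 = 0.9839373571301398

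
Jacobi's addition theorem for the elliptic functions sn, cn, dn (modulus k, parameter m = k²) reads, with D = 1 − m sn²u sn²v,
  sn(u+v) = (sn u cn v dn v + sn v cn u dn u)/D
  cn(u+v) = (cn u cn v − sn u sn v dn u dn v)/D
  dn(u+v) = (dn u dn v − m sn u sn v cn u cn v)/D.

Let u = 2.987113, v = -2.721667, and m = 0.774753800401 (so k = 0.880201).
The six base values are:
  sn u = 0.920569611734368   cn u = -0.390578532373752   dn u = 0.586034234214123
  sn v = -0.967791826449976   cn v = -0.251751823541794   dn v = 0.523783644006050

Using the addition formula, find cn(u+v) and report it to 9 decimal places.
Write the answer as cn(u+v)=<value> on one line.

cn(u+v)=0.965595984

m = k² = 0.774753800401
D = 1 − m·sn²u·sn²v = 0.3850484728886281
cn(u+v) = (cn u·cn v − sn u·sn v·dn u·dn v)/D = 0.3718012590745489/0.3850484728886281 = 0.9655959840206641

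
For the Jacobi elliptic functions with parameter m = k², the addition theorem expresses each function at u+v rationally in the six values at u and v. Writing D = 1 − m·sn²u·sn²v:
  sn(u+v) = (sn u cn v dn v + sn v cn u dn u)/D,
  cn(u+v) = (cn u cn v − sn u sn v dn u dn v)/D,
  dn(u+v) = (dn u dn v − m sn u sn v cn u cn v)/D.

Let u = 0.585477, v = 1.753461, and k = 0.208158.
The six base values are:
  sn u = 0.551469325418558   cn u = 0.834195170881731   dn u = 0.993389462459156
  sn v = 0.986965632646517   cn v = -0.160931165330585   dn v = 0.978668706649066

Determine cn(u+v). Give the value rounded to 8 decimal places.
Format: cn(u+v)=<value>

cn(u+v)=-0.67202397

m = k² = 0.043329752964
D = 1 − m·sn²u·sn²v = 0.9871639028739663
cn(u+v) = (cn u·cn v − sn u·sn v·dn u·dn v)/D = -0.6633978071782116/0.9871639028739663 = -0.6720239721558268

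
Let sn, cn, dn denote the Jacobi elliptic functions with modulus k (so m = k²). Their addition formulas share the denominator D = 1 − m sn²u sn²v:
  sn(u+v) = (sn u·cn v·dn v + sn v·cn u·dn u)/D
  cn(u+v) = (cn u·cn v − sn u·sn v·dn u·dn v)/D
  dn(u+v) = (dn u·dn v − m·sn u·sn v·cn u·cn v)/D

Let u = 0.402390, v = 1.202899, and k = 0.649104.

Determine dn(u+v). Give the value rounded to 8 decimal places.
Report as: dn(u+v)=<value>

sn u = 0.387551182049478, cn u = 0.9218481877684917, dn u = 0.9678414394787591
sn v = 0.8964152922891933, cn v = 0.4432150987388405, dn v = 0.8132841342664553
m = k² = 0.421336002816
D = 1 − m·sn²u·sn²v = 0.9491483304726705
dn(u+v) = (dn u·dn v − m·sn u·sn v·cn u·cn v)/D = 0.7273246256564616/0.9491483304726705 = 0.7662918453370276

dn(u+v)=0.76629185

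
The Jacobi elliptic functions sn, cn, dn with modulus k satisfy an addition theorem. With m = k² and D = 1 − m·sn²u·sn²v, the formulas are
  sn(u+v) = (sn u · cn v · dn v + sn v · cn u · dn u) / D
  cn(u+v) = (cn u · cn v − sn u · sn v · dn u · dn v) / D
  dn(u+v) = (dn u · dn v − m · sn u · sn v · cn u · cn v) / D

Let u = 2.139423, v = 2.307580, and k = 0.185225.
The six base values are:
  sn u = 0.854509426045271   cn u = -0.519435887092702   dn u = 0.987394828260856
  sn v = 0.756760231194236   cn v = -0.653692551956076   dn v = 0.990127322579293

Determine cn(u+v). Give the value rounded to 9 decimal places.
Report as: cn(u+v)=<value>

m = k² = 0.034308300625
D = 1 − m·sn²u·sn²v = 0.9856533823260182
cn(u+v) = (cn u·cn v − sn u·sn v·dn u·dn v)/D = -0.2926523569504511/0.9856533823260182 = -0.2969120404779906

cn(u+v)=-0.296912040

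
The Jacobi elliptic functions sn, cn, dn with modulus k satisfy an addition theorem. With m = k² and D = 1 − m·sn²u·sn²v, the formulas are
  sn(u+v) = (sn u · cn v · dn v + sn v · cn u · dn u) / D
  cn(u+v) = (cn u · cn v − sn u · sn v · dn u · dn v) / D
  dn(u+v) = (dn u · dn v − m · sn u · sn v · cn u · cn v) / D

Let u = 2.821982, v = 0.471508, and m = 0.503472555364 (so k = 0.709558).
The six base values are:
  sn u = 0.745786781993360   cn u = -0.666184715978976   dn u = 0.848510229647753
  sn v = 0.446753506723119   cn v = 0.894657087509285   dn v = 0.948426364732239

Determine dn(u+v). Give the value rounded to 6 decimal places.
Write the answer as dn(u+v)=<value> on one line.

dn(u+v)=0.958288

m = k² = 0.503472555364
D = 1 − m·sn²u·sn²v = 0.9441090996475541
dn(u+v) = (dn u·dn v − m·sn u·sn v·cn u·cn v)/D = 0.9047286881630488/0.9441090996475541 = 0.9582882831028676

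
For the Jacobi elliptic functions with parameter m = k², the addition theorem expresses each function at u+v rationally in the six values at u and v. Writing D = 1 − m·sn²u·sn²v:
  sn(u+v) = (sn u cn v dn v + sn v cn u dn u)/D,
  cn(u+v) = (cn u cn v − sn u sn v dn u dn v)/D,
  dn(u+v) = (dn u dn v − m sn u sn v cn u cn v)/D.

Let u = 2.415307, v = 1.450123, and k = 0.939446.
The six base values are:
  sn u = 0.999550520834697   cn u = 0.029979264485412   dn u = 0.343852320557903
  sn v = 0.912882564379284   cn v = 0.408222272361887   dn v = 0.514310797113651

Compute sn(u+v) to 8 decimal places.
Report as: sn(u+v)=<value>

m = k² = 0.882558786916
D = 1 − m·sn²u·sn²v = 0.2651766172686291
sn(u+v) = (sn u·cn v·dn v + sn v·cn u·dn u)/D = 0.2192691475771549/0.2651766172686291 = 0.8268796466131512

sn(u+v)=0.82687965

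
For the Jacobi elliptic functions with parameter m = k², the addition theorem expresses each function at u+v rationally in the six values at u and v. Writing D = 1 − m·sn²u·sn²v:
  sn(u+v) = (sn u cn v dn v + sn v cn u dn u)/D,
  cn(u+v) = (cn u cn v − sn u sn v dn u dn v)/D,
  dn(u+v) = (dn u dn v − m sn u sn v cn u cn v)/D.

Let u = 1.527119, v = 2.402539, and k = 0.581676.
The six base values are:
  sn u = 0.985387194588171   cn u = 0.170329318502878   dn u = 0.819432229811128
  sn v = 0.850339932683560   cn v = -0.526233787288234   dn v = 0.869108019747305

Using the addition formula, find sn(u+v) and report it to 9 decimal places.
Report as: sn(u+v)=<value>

m = k² = 0.338346968976
D = 1 − m·sn²u·sn²v = 0.7624465908293397
sn(u+v) = (sn u·cn v·dn v + sn v·cn u·dn u)/D = -0.3319860009065235/0.7624465908293397 = -0.4354219756500068

sn(u+v)=-0.435421976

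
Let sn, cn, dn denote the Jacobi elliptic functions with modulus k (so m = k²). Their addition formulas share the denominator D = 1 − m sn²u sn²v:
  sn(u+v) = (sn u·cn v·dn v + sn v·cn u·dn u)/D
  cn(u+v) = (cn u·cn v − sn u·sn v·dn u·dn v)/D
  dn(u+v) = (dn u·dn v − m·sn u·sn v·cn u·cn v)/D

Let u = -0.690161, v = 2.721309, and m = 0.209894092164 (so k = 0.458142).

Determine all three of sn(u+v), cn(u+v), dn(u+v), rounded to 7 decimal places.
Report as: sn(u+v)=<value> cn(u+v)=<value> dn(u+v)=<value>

sn(u+v)=0.9469215 cn(u+v)=-0.3214647 dn(u+v)=0.9009974

sn u = -0.6285913467858793, cn u = 0.777735764090809, dn u = 0.9576351914955729
sn v = 0.565222948727329, cn v = -0.8249381905524699, dn v = 0.9658900915448441
m = k² = 0.209894092164
D = 1 − m·sn²u·sn²v = 0.9735042276304355
sn(u+v) = (sn u·cn v·dn v + sn v·cn u·dn u)/D = 0.9218321309777875/0.9735042276304355 = 0.9469215487862638
cn(u+v) = (cn u·cn v − sn u·sn v·dn u·dn v)/D = -0.31294728551512/0.9735042276304355 = -0.3214647421479118
dn(u+v) = (dn u·dn v − m·sn u·sn v·cn u·cn v)/D = 0.8771247566183/0.9735042276304355 = 0.9009973780527604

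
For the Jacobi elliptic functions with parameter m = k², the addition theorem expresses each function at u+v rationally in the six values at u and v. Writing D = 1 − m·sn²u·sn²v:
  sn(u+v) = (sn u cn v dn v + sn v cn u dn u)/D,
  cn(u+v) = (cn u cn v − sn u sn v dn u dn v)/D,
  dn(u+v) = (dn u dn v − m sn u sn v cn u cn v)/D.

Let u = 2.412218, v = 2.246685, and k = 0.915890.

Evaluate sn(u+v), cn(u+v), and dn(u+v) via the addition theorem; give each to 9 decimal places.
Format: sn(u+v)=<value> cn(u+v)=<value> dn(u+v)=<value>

sn u = 0.9997449659986952, cn u = -0.02258324512260931, dn u = 0.4019618466648358
sn v = 0.9990344463702923, cn v = 0.04393375656148299, dn v = 0.4034410041634781
m = k² = 0.8388544921
D = 1 − m·sn²u·sn²v = 0.1631916363505179
sn(u+v) = (sn u·cn v·dn v + sn v·cn u·dn u)/D = 0.008651320467339177/0.1631916363505179 = 0.05301325889494166
cn(u+v) = (cn u·cn v − sn u·sn v·dn u·dn v)/D = -0.1629621576591666/0.1631916363505179 = -0.9985938085034064
dn(u+v) = (dn u·dn v − m·sn u·sn v·cn u·cn v)/D = 0.1629991589554945/0.1631916363505179 = 0.9988205437525613

sn(u+v)=0.053013259 cn(u+v)=-0.998593809 dn(u+v)=0.998820544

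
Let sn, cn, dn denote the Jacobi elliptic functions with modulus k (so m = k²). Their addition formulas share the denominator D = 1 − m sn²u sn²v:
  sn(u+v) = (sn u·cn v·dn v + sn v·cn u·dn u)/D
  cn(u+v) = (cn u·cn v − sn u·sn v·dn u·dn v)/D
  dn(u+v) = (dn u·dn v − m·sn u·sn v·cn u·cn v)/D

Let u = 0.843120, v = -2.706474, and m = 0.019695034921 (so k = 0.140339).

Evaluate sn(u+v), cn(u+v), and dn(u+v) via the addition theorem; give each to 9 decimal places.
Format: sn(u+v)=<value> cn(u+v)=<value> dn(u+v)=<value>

sn(u+v)=-0.960502883 cn(u+v)=-0.278270035 dn(u+v)=0.990873370

sn u = 0.7455866430649066, cn u = 0.6664087016862876, dn u = 0.9945107043521484
sn v = -0.435390710297293, cn v = -0.900241595010372, dn v = 0.9981315090279795
m = k² = 0.019695034921
D = 1 − m·sn²u·sn²v = 0.9979245546100198
sn(u+v) = (sn u·cn v·dn v + sn v·cn u·dn u)/D = -0.9585094114342772/0.9979245546100198 = -0.9605028827142692
cn(u+v) = (cn u·cn v − sn u·sn v·dn u·dn v)/D = -0.2776925005928715/0.9979245546100198 = -0.2782700348538786
dn(u+v) = (dn u·dn v − m·sn u·sn v·cn u·cn v)/D = 0.988816866038963/0.9979245546100198 = 0.9908733696059658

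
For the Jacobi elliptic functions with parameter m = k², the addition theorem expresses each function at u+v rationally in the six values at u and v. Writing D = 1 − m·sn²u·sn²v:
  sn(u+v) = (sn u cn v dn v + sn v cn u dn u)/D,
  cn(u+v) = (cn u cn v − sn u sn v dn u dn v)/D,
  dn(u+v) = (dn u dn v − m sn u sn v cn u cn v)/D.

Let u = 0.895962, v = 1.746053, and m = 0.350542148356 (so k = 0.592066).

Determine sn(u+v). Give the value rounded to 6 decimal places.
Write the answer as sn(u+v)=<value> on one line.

sn u = 0.7581012018492071, cn u = 0.6521369240848027, dn u = 0.8936091520363472
sn v = 0.9999994010994497, cn v = -0.001094440835243071, dn v = 0.8058897390608999
m = k² = 0.350542148356
D = 1 − m·sn²u·sn²v = 0.7985375579152711
sn(u+v) = (sn u·cn v·dn v + sn v·cn u·dn u)/D = 0.5820865305020534/0.7985375579152711 = 0.7289407050830485

sn(u+v)=0.728941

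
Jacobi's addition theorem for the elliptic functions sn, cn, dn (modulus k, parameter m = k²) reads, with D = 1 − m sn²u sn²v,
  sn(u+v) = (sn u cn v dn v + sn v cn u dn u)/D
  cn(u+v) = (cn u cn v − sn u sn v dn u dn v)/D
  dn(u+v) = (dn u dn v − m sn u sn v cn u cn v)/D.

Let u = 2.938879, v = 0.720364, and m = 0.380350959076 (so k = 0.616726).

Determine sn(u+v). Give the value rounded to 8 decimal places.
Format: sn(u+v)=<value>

sn(u+v)=-0.13046173

sn u = 0.5457958940445011, cn u = -0.837918159514498, dn u = 0.9416453959263643
sn v = 0.6435549888272644, cn v = 0.765399880033659, dn v = 0.917863114381994
m = k² = 0.380350959076
D = 1 − m·sn²u·sn²v = 0.9530736941685096
sn(u+v) = (sn u·cn v·dn v + sn v·cn u·dn u)/D = -0.1243396465277872/0.9530736941685096 = -0.1304617337448023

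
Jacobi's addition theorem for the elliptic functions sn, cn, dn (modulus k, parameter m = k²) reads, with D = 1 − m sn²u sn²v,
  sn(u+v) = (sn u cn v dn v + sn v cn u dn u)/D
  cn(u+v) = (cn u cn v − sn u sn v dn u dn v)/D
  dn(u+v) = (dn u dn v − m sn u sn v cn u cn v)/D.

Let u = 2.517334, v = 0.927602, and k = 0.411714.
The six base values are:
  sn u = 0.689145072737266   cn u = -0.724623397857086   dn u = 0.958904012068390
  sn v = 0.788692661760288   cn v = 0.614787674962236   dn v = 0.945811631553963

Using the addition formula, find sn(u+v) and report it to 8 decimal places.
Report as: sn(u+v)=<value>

sn(u+v)=-0.15506407

m = k² = 0.169508417796
D = 1 − m·sn²u·sn²v = 0.9499241671661339
sn(u+v) = (sn u·cn v·dn v + sn v·cn u·dn u)/D = -0.1472991044223623/0.9499241671661339 = -0.155064066705233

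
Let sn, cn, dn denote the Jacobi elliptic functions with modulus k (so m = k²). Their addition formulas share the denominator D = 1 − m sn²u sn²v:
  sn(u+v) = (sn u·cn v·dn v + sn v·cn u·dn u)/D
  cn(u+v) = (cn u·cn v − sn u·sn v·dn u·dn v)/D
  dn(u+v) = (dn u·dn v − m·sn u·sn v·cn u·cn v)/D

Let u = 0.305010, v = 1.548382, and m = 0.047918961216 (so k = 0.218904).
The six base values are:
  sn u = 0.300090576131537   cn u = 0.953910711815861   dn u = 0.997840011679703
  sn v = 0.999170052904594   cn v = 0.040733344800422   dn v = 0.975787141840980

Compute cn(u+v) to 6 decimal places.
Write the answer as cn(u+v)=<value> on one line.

cn(u+v)=-0.254189

m = k² = 0.047918961216
D = 1 − m·sn²u·sn²v = 0.9956918488963233
cn(u+v) = (cn u·cn v − sn u·sn v·dn u·dn v)/D = -0.2530935501634945/0.9956918488963233 = -0.2541886332041751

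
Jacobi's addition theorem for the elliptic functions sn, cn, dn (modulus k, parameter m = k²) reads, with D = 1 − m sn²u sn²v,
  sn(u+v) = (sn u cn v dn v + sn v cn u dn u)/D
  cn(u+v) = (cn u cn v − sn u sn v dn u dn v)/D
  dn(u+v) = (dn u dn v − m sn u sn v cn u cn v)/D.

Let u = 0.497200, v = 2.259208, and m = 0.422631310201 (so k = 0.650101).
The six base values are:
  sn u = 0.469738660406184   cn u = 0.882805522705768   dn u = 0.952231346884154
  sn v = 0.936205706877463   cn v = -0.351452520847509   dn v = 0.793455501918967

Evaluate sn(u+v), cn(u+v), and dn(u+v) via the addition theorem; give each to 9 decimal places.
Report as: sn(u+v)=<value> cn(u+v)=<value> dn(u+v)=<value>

sn(u+v)=0.714408497 cn(u+v)=-0.699728876 dn(u+v)=0.885605806

m = k² = 0.422631310201
D = 1 − m·sn²u·sn²v = 0.9182633476890224
sn(u+v) = (sn u·cn v·dn v + sn v·cn u·dn u)/D = 0.6560151380498537/0.9182633476890224 = 0.7144084969751169
cn(u+v) = (cn u·cn v − sn u·sn v·dn u·dn v)/D = -0.6425353798496094/0.9182633476890224 = -0.6997288756723953
dn(u+v) = (dn u·dn v − m·sn u·sn v·cn u·cn v)/D = 0.813219351819532/0.9182633476890224 = 0.8856058056396862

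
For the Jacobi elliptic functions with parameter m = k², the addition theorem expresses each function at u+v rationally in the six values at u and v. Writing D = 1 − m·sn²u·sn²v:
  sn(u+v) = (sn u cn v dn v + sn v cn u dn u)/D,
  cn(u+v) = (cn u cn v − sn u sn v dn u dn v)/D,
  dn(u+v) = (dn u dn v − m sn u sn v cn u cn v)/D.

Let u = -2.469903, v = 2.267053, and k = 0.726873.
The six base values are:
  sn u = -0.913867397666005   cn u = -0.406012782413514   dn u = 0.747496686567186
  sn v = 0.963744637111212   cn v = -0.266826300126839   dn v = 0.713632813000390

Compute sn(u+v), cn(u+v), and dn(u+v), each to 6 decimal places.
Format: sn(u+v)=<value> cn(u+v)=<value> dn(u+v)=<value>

sn(u+v)=-0.200748 cn(u+v)=0.979643 dn(u+v)=0.989297

m = k² = 0.528344358129
D = 1 − m·sn²u·sn²v = 0.5901665602243877
sn(u+v) = (sn u·cn v·dn v + sn v·cn u·dn u)/D = -0.1184749758458728/0.5901665602243877 = -0.2007483714442028
cn(u+v) = (cn u·cn v − sn u·sn v·dn u·dn v)/D = 0.5781524443478603/0.5901665602243877 = 0.9796428386725952
dn(u+v) = (dn u·dn v − m·sn u·sn v·cn u·cn v)/D = 0.5838497738101295/0.5901665602243877 = 0.9892966039759072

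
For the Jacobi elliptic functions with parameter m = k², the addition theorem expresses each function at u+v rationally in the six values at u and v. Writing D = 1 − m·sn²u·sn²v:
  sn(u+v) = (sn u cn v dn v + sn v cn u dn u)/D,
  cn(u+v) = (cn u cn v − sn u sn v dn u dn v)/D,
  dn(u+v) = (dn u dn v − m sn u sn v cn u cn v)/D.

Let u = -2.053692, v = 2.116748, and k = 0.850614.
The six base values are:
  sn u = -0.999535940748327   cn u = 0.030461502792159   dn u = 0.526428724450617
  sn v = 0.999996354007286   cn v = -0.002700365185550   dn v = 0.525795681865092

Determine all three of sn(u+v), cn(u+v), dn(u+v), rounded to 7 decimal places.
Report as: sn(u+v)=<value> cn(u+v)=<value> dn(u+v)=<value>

sn(u+v)=0.0629841 cn(u+v)=0.9980145 dn(u+v)=0.9985638

m = k² = 0.723544176996
D = 1 − m·sn²u·sn²v = 0.2771324730950049
sn(u+v) = (sn u·cn v·dn v + sn v·cn u·dn u)/D = 0.01745493305724731/0.2771324730950049 = 0.06298407711774549
cn(u+v) = (cn u·cn v − sn u·sn v·dn u·dn v)/D = 0.2765822354304784/0.2771324730950049 = 0.9980145319731702
dn(u+v) = (dn u·dn v − m·sn u·sn v·cn u·cn v)/D = 0.276734461257266/0.2771324730950049 = 0.9985638210012205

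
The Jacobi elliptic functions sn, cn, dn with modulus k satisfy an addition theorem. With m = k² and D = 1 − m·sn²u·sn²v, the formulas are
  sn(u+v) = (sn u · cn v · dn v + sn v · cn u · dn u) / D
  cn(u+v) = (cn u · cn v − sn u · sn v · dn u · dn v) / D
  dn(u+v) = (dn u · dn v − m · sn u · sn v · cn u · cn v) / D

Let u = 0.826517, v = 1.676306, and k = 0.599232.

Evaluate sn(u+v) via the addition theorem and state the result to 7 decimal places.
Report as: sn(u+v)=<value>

sn u = 0.7154218078296928, cn u = 0.6986928058035907, dn u = 0.9034451773119425
sn v = 0.9982514709744418, cn v = 0.05911007272337857, dn v = 0.8013586166110985
m = k² = 0.359078989824
D = 1 − m·sn²u·sn²v = 0.8168553396560751
sn(u+v) = (sn u·cn v·dn v + sn v·cn u·dn u)/D = 0.6640152828328108/0.8168553396560751 = 0.812892137195779

sn(u+v)=0.8128921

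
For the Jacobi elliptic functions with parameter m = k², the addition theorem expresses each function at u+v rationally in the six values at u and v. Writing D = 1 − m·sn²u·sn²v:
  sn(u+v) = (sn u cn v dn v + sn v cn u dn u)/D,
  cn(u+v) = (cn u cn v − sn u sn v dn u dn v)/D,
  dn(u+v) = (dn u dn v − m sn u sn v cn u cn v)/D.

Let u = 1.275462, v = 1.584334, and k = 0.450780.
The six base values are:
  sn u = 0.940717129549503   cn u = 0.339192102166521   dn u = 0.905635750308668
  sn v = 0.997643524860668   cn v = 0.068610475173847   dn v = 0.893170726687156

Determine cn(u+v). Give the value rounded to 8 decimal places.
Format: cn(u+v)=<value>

m = k² = 0.2032026084
D = 1 − m·sn²u·sn²v = 0.8210226147215183
cn(u+v) = (cn u·cn v − sn u·sn v·dn u·dn v)/D = -0.735868923981226/0.8210226147215183 = -0.8962833797590637

cn(u+v)=-0.89628338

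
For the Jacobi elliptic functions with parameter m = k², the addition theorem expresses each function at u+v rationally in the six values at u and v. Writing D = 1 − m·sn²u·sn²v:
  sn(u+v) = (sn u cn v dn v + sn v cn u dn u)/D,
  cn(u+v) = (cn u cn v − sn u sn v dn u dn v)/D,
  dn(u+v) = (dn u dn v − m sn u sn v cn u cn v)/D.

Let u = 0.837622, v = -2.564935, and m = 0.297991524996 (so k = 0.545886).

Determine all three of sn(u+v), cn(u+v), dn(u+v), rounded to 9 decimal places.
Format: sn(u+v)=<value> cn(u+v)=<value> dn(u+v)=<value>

sn u = 0.7259333698245098, cn u = 0.6877650344232625, dn u = 0.9181310622338913
sn v = -0.740191460967458, cn v = -0.6723961638133133, dn v = 0.9147324146683736
m = k² = 0.297991524996
D = 1 − m·sn²u·sn²v = 0.9139629372929789
sn(u+v) = (sn u·cn v·dn v + sn v·cn u·dn u)/D = -0.9138945880250408/0.9139629372929789 = -0.9999252165868557
cn(u+v) = (cn u·cn v − sn u·sn v·dn u·dn v)/D = -0.01117733079722875/0.9139629372929789 = -0.01222952303770033
dn(u+v) = (dn u·dn v − m·sn u·sn v·cn u·cn v)/D = 0.765796800937609/0.9139629372929789 = 0.8378860560864582

sn(u+v)=-0.999925217 cn(u+v)=-0.012229523 dn(u+v)=0.837886056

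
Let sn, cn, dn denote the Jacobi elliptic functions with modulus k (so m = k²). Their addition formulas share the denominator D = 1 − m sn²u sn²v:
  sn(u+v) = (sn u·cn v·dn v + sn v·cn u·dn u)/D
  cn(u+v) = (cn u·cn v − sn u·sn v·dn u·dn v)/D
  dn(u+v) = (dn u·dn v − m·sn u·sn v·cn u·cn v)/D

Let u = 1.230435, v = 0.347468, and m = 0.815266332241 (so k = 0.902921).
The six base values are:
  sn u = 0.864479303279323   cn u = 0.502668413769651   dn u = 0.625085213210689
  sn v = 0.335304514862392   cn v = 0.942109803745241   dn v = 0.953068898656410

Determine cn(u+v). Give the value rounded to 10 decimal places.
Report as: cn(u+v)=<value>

cn(u+v)=0.3230086182

m = k² = 0.815266332241
D = 1 − m·sn²u·sn²v = 0.9315004827834179
cn(u+v) = (cn u·cn v − sn u·sn v·dn u·dn v)/D = 0.3008826837578317/0.9315004827834179 = 0.3230086181584831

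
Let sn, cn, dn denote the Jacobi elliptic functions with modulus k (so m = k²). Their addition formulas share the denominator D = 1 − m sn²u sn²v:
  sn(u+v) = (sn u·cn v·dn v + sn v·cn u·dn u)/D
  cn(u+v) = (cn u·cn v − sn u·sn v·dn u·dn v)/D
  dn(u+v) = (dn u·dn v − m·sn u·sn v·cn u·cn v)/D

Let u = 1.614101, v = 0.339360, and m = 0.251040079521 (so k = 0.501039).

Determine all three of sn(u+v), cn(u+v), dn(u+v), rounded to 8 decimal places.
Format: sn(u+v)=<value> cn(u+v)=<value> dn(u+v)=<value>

sn(u+v)=0.97323631 cn(u+v)=-0.22980664 dn(u+v)=0.87305076

sn u = 0.9980469646226187, cn u = 0.06246804309066522, dn u = 0.865990498353111
sn v = 0.3313783832362829, cn v = 0.9434979422996678, dn v = 0.9861201138555103
m = k² = 0.251040079521
D = 1 − m·sn²u·sn²v = 0.9725404529251588
sn(u+v) = (sn u·cn v·dn v + sn v·cn u·dn u)/D = 0.9465116771906357/0.9725404529251588 = 0.9732363053318398
cn(u+v) = (cn u·cn v − sn u·sn v·dn u·dn v)/D = -0.2234962583974124/0.9725404529251588 = -0.2298066447777997
dn(u+v) = (dn u·dn v − m·sn u·sn v·cn u·cn v)/D = 0.8490771771991255/0.9725404529251588 = 0.8730507555190259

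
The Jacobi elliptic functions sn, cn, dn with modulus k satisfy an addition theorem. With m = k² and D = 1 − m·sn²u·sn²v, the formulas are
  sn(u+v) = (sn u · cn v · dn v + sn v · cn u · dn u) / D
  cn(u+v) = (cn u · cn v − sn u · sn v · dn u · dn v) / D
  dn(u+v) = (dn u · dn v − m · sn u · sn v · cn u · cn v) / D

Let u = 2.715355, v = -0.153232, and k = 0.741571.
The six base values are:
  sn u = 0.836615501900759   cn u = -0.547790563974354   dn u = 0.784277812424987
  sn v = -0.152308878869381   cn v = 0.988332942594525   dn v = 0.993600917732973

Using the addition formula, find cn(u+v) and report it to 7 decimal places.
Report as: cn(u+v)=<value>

m = k² = 0.549927548041
D = 1 − m·sn²u·sn²v = 0.991070899041728
cn(u+v) = (cn u·cn v − sn u·sn v·dn u·dn v)/D = -0.4421031656041858/0.991070899041728 = -0.44608631535005

cn(u+v)=-0.4460863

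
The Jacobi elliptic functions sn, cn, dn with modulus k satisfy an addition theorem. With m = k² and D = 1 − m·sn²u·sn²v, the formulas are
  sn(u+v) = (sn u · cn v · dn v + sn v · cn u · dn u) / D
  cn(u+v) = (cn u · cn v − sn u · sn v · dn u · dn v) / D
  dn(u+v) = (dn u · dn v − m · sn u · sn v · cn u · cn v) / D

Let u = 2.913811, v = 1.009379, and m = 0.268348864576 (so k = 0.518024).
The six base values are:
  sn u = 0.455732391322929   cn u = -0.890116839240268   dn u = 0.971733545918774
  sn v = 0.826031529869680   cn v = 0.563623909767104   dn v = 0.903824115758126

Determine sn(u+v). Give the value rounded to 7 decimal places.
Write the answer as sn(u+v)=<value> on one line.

m = k² = 0.268348864576
D = 1 − m·sn²u·sn²v = 0.9619711838201316
sn(u+v) = (sn u·cn v·dn v + sn v·cn u·dn u)/D = -0.4823234783955152/0.9619711838201316 = -0.5013907760522893

sn(u+v)=-0.5013908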